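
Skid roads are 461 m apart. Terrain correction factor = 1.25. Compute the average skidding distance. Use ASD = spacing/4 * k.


Formula: ASD = (spacing / 4) * correction
Uncorrected distance = spacing / 4 = 461 / 4 = 115.25 m
ASD = 115.25 * 1.25 = 144 m

144


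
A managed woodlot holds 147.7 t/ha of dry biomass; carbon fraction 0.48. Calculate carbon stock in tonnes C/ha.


Formula: Carbon Stock = Biomass * Carbon Fraction
C = 147.7 t/ha * 0.48
C = 70.9 t C/ha

70.9


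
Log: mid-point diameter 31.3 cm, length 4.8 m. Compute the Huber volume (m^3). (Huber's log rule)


Huber: V = Am * L,  Am = pi*(Dm/200)^2
Am = pi*(31.3/200)^2 = 0.076945 m^2
V = 0.076945*4.8 = 0.3693 m^3

0.3693


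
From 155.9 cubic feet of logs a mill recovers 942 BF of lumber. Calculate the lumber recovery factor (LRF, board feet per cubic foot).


Formula: LRF = Lumber Output (BF) / Log Input (ft^3)
LRF = 942 BF / 155.9 ft^3
LRF = 6.04 BF/ft^3

6.04


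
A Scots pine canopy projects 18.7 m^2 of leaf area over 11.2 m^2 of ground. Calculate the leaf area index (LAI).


Formula: LAI = total leaf area / ground area  (dimensionless)
LAI = 18.7 m^2 / 11.2 m^2
LAI = 1.67

1.67


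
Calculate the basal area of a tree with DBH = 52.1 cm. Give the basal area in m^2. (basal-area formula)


Formula: BA = pi * (DBH/2)^2 / 10000  (cm^2 to m^2)
Radius = DBH/2 = 52.1/2 = 26.05 cm
BA = pi * 26.05^2 / 10000
   = 2131.8926 cm^2 / 10000
   = 0.2132 m^2

0.2132


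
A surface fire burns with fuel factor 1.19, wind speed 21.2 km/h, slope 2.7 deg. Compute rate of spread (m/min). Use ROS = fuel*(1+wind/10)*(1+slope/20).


Formula: ROS = fuel * (1 + wind/10) * (1 + slope/20)
Wind factor = 1 + 21.2/10 = 3.12
Slope factor = 1 + 2.7/20 = 1.135
ROS = 1.19 * 3.12 * 1.135 = 4.21 m/min

4.21


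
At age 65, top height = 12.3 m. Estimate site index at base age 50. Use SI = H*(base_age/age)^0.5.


Formula: SI = H_dom * (base_age / age)^0.5
Age ratio = 50 / 65 = 0.76923
sqrt(age_ratio) = 0.87706
SI = 12.3 * 0.87706 = 10.8 m

10.8


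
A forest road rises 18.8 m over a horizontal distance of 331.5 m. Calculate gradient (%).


Formula: Gradient = rise / run * 100
Gradient = 18.8 / 331.5 * 100 = 5.7%

5.7


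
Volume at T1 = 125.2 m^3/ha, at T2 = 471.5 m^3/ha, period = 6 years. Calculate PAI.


Formula: PAI = (V_T2 - V_T1) / (T2 - T1)
Volume increment = 471.5 - 125.2 = 346.3 m^3/ha
PAI = 346.3 / 6 = 57.72 m^3/ha/year

57.72


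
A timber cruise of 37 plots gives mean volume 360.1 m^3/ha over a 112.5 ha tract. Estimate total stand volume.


Formula: Total Volume = Mean Volume per ha * Total Area
Total Volume = 360.1 m^3/ha * 112.5 ha
Total Volume = 40511 m^3

40511


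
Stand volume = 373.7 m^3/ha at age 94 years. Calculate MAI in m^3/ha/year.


Formula: MAI = Total Volume / Stand Age
MAI = 373.7 m^3/ha / 94 years
MAI = 3.98 m^3/ha/year

3.98


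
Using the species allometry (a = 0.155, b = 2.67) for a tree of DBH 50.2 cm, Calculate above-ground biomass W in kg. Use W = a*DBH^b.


Formula: W = a * DBH^b  (allometric power law)
DBH^b = 50.2^2.67 = 34743.9287
W = 0.155 * 34743.9287 = 5385.3 kg

5385.3


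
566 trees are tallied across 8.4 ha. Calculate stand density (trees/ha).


Formula: Stand Density = N_trees / Area_ha
Density = 566 trees / 8.4 ha
Density = 67 trees/ha

67


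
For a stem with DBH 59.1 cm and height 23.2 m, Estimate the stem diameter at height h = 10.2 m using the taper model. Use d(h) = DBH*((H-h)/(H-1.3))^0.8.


Taper: d(h) = DBH * ((H - h) / (H - 1.3))^0.8
Numerator = H - h = 23.2 - 10.2 = 13.0 m
Denominator = H - 1.3 = 23.2 - 1.3 = 21.9 m
Ratio = 13.0 / 21.9 = 0.59361
d = 59.1 * 0.59361^0.8 = 38.9 cm

38.9


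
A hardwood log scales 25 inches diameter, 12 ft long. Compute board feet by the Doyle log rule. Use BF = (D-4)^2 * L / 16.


Doyle: BF = (D - 4)^2 * L / 16
Adjusted diameter = 25 - 4 = 21 in
(D-4)^2 = 21^2 = 441
BF = 441 * 12 / 16 = 331 BF

331


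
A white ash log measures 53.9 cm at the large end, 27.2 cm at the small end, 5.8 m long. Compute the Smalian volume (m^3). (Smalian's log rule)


Smalian: V = (A1 + A2)/2 * L,  A = pi*(D/200)^2
A1 = pi*(53.9/200)^2 = 0.228175 m^2
A2 = pi*(27.2/200)^2 = 0.058107 m^2
V = (0.228175+0.058107)/2*5.8 = 0.8302 m^3

0.8302


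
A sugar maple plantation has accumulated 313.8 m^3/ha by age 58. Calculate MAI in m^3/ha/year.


Formula: MAI = Total Volume / Stand Age
MAI = 313.8 m^3/ha / 58 years
MAI = 5.41 m^3/ha/year

5.41


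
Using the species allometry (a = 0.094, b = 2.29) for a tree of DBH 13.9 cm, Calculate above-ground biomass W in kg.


Formula: W = a * DBH^b  (allometric power law)
DBH^b = 13.9^2.29 = 414.4803
W = 0.094 * 414.4803 = 39.0 kg

39.0


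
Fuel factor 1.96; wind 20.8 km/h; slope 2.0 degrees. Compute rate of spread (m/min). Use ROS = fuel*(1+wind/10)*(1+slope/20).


Formula: ROS = fuel * (1 + wind/10) * (1 + slope/20)
Wind factor = 1 + 20.8/10 = 3.08
Slope factor = 1 + 2.0/20 = 1.1
ROS = 1.96 * 3.08 * 1.1 = 6.64 m/min

6.64


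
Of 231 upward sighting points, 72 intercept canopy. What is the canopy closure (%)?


Formula: Canopy closure = covered points / total points * 100
Closure = 72 / 231 * 100
Closure = 0.3117 * 100 = 31.2%

31.2


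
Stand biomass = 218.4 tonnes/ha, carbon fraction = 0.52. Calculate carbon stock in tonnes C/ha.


Formula: Carbon Stock = Biomass * Carbon Fraction
C = 218.4 t/ha * 0.52
C = 113.6 t C/ha

113.6


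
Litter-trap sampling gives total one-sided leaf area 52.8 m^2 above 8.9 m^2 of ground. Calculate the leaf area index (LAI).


Formula: LAI = total leaf area / ground area  (dimensionless)
LAI = 52.8 m^2 / 8.9 m^2
LAI = 5.93

5.93


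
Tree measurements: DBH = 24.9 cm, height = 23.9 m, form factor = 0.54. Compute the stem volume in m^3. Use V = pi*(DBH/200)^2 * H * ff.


Formula: V = pi * (DBH/200)^2 * H * ff
Radius = DBH/200 = 24.9/200 = 0.1245 m
Radius^2 = 0.1245^2 = 0.01550025 m^2
V = pi * 0.01550025 * 23.9 * 0.54
V = 0.628 m^3

0.628


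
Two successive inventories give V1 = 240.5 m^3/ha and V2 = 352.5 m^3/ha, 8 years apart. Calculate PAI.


Formula: PAI = (V_T2 - V_T1) / (T2 - T1)
Volume increment = 352.5 - 240.5 = 112.0 m^3/ha
PAI = 112.0 / 8 = 14.0 m^3/ha/year

14.0


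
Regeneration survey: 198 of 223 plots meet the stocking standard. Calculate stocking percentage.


Formula: Stocking % = stocked plots / total plots * 100
Stocking = 198 / 223 * 100
Stocking = 0.8879 * 100 = 88.8%

88.8


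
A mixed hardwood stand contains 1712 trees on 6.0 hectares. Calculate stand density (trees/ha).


Formula: Stand Density = N_trees / Area_ha
Density = 1712 trees / 6.0 ha
Density = 285 trees/ha

285


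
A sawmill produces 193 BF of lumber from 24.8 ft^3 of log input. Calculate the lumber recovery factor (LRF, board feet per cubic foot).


Formula: LRF = Lumber Output (BF) / Log Input (ft^3)
LRF = 193 BF / 24.8 ft^3
LRF = 7.78 BF/ft^3

7.78


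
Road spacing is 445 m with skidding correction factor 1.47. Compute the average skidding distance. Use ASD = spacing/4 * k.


Formula: ASD = (spacing / 4) * correction
Uncorrected distance = spacing / 4 = 445 / 4 = 111.25 m
ASD = 111.25 * 1.47 = 164 m

164


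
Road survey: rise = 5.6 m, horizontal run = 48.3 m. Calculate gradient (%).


Formula: Gradient = rise / run * 100
Gradient = 5.6 / 48.3 * 100 = 11.6%

11.6


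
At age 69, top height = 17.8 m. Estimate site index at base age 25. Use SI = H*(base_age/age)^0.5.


Formula: SI = H_dom * (base_age / age)^0.5
Age ratio = 25 / 69 = 0.36232
sqrt(age_ratio) = 0.60193
SI = 17.8 * 0.60193 = 10.7 m

10.7


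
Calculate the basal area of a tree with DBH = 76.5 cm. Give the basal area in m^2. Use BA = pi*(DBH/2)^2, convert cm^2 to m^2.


Formula: BA = pi * (DBH/2)^2 / 10000  (cm^2 to m^2)
Radius = DBH/2 = 76.5/2 = 38.25 cm
BA = pi * 38.25^2 / 10000
   = 4596.3464 cm^2 / 10000
   = 0.4596 m^2

0.4596


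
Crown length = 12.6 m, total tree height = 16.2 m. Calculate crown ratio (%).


Formula: Crown Ratio = (Crown Length / Total Height) * 100
CR = (12.6 m / 16.2 m) * 100
CR = 0.7778 * 100 = 77.8%

77.8


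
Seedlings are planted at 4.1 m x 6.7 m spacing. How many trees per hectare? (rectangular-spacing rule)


Formula: TPH = 10000 m^2/ha / (spacing_x * spacing_y)
Area per tree = 4.1 m * 6.7 m = 27.47 m^2
TPH = 10000 / 27.47 = 364 trees/ha

364


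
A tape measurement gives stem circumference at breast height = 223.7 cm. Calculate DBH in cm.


Formula: DBH = C / pi
DBH = 223.7 / pi
pi = 3.14159...
DBH = 71.2 cm

71.2


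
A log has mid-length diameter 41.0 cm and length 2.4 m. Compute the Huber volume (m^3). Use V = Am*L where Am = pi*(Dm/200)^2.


Huber: V = Am * L,  Am = pi*(Dm/200)^2
Am = pi*(41.0/200)^2 = 0.132025 m^2
V = 0.132025*2.4 = 0.3169 m^3

0.3169


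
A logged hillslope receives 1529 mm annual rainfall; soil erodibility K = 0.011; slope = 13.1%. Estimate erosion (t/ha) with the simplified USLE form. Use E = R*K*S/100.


Formula: E = R * K * S / 100  (simplified USLE)
R * K = 1529 * 0.011 = 16.819
E = 16.819 * 13.1 / 100 = 2.2 t/ha

2.2


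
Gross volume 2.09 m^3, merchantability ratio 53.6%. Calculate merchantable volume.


Formula: MV = V_total * (merchantable_pct / 100)
Merchantable fraction = 53.6% / 100 = 0.536
MV = 2.09 m^3 * 0.536 = 1.12 m^3

1.12


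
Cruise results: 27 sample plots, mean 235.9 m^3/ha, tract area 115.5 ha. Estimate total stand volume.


Formula: Total Volume = Mean Volume per ha * Total Area
Total Volume = 235.9 m^3/ha * 115.5 ha
Total Volume = 27246 m^3

27246


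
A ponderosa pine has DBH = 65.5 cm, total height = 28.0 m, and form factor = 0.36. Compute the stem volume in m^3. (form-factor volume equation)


Formula: V = pi * (DBH/200)^2 * H * ff
Radius = DBH/200 = 65.5/200 = 0.3275 m
Radius^2 = 0.3275^2 = 0.10725625 m^2
V = pi * 0.10725625 * 28.0 * 0.36
V = 3.397 m^3

3.397


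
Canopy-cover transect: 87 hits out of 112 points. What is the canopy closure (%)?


Formula: Canopy closure = covered points / total points * 100
Closure = 87 / 112 * 100
Closure = 0.7768 * 100 = 77.7%

77.7


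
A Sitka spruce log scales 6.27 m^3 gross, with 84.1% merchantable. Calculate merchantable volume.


Formula: MV = V_total * (merchantable_pct / 100)
Merchantable fraction = 84.1% / 100 = 0.841
MV = 6.27 m^3 * 0.841 = 5.273 m^3

5.273


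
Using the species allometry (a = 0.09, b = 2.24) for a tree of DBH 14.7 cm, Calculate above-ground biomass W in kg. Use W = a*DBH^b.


Formula: W = a * DBH^b  (allometric power law)
DBH^b = 14.7^2.24 = 411.8991
W = 0.09 * 411.8991 = 37.1 kg

37.1


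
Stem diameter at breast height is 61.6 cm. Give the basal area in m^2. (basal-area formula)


Formula: BA = pi * (DBH/2)^2 / 10000  (cm^2 to m^2)
Radius = DBH/2 = 61.6/2 = 30.8 cm
BA = pi * 30.8^2 / 10000
   = 2980.2405 cm^2 / 10000
   = 0.298 m^2

0.298


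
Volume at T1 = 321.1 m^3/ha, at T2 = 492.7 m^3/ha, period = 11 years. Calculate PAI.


Formula: PAI = (V_T2 - V_T1) / (T2 - T1)
Volume increment = 492.7 - 321.1 = 171.6 m^3/ha
PAI = 171.6 / 11 = 15.6 m^3/ha/year

15.6


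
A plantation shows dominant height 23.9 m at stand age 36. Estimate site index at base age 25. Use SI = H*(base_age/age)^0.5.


Formula: SI = H_dom * (base_age / age)^0.5
Age ratio = 25 / 36 = 0.69444
sqrt(age_ratio) = 0.83333
SI = 23.9 * 0.83333 = 19.9 m

19.9


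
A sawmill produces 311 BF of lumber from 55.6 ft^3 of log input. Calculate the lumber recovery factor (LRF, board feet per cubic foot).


Formula: LRF = Lumber Output (BF) / Log Input (ft^3)
LRF = 311 BF / 55.6 ft^3
LRF = 5.59 BF/ft^3

5.59


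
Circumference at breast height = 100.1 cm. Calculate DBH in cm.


Formula: DBH = C / pi
DBH = 100.1 / pi
pi = 3.14159...
DBH = 31.9 cm

31.9


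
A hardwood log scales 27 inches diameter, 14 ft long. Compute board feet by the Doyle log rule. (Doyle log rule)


Doyle: BF = (D - 4)^2 * L / 16
Adjusted diameter = 27 - 4 = 23 in
(D-4)^2 = 23^2 = 529
BF = 529 * 14 / 16 = 463 BF

463


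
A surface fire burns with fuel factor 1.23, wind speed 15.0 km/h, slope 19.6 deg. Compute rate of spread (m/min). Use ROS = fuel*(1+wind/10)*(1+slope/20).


Formula: ROS = fuel * (1 + wind/10) * (1 + slope/20)
Wind factor = 1 + 15.0/10 = 2.5
Slope factor = 1 + 19.6/20 = 1.98
ROS = 1.23 * 2.5 * 1.98 = 6.09 m/min

6.09


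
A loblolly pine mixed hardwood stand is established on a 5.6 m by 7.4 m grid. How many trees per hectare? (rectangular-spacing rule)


Formula: TPH = 10000 m^2/ha / (spacing_x * spacing_y)
Area per tree = 5.6 m * 7.4 m = 41.44 m^2
TPH = 10000 / 41.44 = 241 trees/ha

241


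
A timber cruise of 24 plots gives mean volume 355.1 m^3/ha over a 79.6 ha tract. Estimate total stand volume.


Formula: Total Volume = Mean Volume per ha * Total Area
Total Volume = 355.1 m^3/ha * 79.6 ha
Total Volume = 28266 m^3

28266


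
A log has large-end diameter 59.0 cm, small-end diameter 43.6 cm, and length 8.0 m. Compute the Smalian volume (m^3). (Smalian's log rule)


Smalian: V = (A1 + A2)/2 * L,  A = pi*(D/200)^2
A1 = pi*(59.0/200)^2 = 0.273397 m^2
A2 = pi*(43.6/200)^2 = 0.149301 m^2
V = (0.273397+0.149301)/2*8.0 = 1.6908 m^3

1.6908


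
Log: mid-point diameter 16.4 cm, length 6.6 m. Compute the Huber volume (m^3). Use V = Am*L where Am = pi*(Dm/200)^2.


Huber: V = Am * L,  Am = pi*(Dm/200)^2
Am = pi*(16.4/200)^2 = 0.021124 m^2
V = 0.021124*6.6 = 0.1394 m^3

0.1394


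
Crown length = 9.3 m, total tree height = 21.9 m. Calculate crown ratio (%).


Formula: Crown Ratio = (Crown Length / Total Height) * 100
CR = (9.3 m / 21.9 m) * 100
CR = 0.4247 * 100 = 42.5%

42.5


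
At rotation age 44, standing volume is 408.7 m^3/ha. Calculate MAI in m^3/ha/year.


Formula: MAI = Total Volume / Stand Age
MAI = 408.7 m^3/ha / 44 years
MAI = 9.29 m^3/ha/year

9.29


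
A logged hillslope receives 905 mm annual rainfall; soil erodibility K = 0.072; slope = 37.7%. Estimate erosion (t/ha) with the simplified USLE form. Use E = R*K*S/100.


Formula: E = R * K * S / 100  (simplified USLE)
R * K = 905 * 0.072 = 65.16
E = 65.16 * 37.7 / 100 = 24.57 t/ha

24.57


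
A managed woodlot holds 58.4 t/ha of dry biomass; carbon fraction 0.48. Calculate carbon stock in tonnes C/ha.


Formula: Carbon Stock = Biomass * Carbon Fraction
C = 58.4 t/ha * 0.48
C = 28.0 t C/ha

28.0


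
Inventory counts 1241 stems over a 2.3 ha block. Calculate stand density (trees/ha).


Formula: Stand Density = N_trees / Area_ha
Density = 1241 trees / 2.3 ha
Density = 540 trees/ha

540


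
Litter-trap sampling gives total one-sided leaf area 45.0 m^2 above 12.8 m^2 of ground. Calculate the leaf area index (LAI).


Formula: LAI = total leaf area / ground area  (dimensionless)
LAI = 45.0 m^2 / 12.8 m^2
LAI = 3.52

3.52


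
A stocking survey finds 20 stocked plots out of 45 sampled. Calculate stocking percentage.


Formula: Stocking % = stocked plots / total plots * 100
Stocking = 20 / 45 * 100
Stocking = 0.4444 * 100 = 44.4%

44.4


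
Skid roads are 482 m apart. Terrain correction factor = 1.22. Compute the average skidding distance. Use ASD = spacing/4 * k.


Formula: ASD = (spacing / 4) * correction
Uncorrected distance = spacing / 4 = 482 / 4 = 120.5 m
ASD = 120.5 * 1.22 = 147 m

147


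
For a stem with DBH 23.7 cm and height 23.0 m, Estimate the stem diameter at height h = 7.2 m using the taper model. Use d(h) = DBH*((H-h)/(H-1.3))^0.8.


Taper: d(h) = DBH * ((H - h) / (H - 1.3))^0.8
Numerator = H - h = 23.0 - 7.2 = 15.8 m
Denominator = H - 1.3 = 23.0 - 1.3 = 21.7 m
Ratio = 15.8 / 21.7 = 0.72811
d = 23.7 * 0.72811^0.8 = 18.4 cm

18.4


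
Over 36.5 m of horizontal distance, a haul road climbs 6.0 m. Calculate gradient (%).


Formula: Gradient = rise / run * 100
Gradient = 6.0 / 36.5 * 100 = 16.4%

16.4


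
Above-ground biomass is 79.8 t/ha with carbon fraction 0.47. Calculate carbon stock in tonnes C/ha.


Formula: Carbon Stock = Biomass * Carbon Fraction
C = 79.8 t/ha * 0.47
C = 37.5 t C/ha

37.5


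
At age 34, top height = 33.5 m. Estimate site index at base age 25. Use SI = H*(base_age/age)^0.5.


Formula: SI = H_dom * (base_age / age)^0.5
Age ratio = 25 / 34 = 0.73529
sqrt(age_ratio) = 0.85749
SI = 33.5 * 0.85749 = 28.7 m

28.7


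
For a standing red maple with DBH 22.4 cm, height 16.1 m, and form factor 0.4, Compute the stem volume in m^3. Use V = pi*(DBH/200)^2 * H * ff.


Formula: V = pi * (DBH/200)^2 * H * ff
Radius = DBH/200 = 22.4/200 = 0.112 m
Radius^2 = 0.112^2 = 0.012544 m^2
V = pi * 0.012544 * 16.1 * 0.4
V = 0.254 m^3

0.254


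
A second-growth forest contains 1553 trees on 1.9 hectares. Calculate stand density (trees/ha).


Formula: Stand Density = N_trees / Area_ha
Density = 1553 trees / 1.9 ha
Density = 817 trees/ha

817


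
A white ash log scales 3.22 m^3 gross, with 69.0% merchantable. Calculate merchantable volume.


Formula: MV = V_total * (merchantable_pct / 100)
Merchantable fraction = 69.0% / 100 = 0.69
MV = 3.22 m^3 * 0.69 = 2.222 m^3

2.222


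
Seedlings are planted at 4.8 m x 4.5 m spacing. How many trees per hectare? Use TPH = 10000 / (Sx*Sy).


Formula: TPH = 10000 m^2/ha / (spacing_x * spacing_y)
Area per tree = 4.8 m * 4.5 m = 21.6 m^2
TPH = 10000 / 21.6 = 463 trees/ha

463


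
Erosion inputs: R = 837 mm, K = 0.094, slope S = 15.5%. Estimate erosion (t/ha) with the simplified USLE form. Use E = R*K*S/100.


Formula: E = R * K * S / 100  (simplified USLE)
R * K = 837 * 0.094 = 78.678
E = 78.678 * 15.5 / 100 = 12.2 t/ha

12.2


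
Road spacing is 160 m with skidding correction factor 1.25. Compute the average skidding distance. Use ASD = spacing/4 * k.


Formula: ASD = (spacing / 4) * correction
Uncorrected distance = spacing / 4 = 160 / 4 = 40 m
ASD = 40 * 1.25 = 50 m

50


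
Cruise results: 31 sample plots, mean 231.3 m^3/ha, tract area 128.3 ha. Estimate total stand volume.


Formula: Total Volume = Mean Volume per ha * Total Area
Total Volume = 231.3 m^3/ha * 128.3 ha
Total Volume = 29676 m^3

29676


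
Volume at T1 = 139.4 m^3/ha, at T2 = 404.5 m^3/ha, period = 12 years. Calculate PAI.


Formula: PAI = (V_T2 - V_T1) / (T2 - T1)
Volume increment = 404.5 - 139.4 = 265.1 m^3/ha
PAI = 265.1 / 12 = 22.09 m^3/ha/year

22.09


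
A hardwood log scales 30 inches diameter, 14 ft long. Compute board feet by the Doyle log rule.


Doyle: BF = (D - 4)^2 * L / 16
Adjusted diameter = 30 - 4 = 26 in
(D-4)^2 = 26^2 = 676
BF = 676 * 14 / 16 = 592 BF

592


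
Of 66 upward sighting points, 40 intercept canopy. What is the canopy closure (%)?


Formula: Canopy closure = covered points / total points * 100
Closure = 40 / 66 * 100
Closure = 0.6061 * 100 = 60.6%

60.6


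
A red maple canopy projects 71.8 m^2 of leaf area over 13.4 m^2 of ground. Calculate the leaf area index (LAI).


Formula: LAI = total leaf area / ground area  (dimensionless)
LAI = 71.8 m^2 / 13.4 m^2
LAI = 5.36

5.36


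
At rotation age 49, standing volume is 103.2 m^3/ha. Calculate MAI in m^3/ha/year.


Formula: MAI = Total Volume / Stand Age
MAI = 103.2 m^3/ha / 49 years
MAI = 2.11 m^3/ha/year

2.11


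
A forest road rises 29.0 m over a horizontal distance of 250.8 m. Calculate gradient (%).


Formula: Gradient = rise / run * 100
Gradient = 29.0 / 250.8 * 100 = 11.6%

11.6


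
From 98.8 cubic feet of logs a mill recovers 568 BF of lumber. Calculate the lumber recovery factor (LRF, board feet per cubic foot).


Formula: LRF = Lumber Output (BF) / Log Input (ft^3)
LRF = 568 BF / 98.8 ft^3
LRF = 5.75 BF/ft^3

5.75


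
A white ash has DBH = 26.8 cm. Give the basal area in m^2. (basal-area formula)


Formula: BA = pi * (DBH/2)^2 / 10000  (cm^2 to m^2)
Radius = DBH/2 = 26.8/2 = 13.4 cm
BA = pi * 13.4^2 / 10000
   = 564.1044 cm^2 / 10000
   = 0.0564 m^2

0.0564


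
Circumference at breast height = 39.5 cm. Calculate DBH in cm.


Formula: DBH = C / pi
DBH = 39.5 / pi
pi = 3.14159...
DBH = 12.6 cm

12.6


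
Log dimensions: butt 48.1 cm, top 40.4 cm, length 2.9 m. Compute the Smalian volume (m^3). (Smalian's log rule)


Smalian: V = (A1 + A2)/2 * L,  A = pi*(D/200)^2
A1 = pi*(48.1/200)^2 = 0.181711 m^2
A2 = pi*(40.4/200)^2 = 0.12819 m^2
V = (0.181711+0.12819)/2*2.9 = 0.4494 m^3

0.4494


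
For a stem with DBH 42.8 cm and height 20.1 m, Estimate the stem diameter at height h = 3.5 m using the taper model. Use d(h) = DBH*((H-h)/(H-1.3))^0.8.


Taper: d(h) = DBH * ((H - h) / (H - 1.3))^0.8
Numerator = H - h = 20.1 - 3.5 = 16.6 m
Denominator = H - 1.3 = 20.1 - 1.3 = 18.8 m
Ratio = 16.6 / 18.8 = 0.88298
d = 42.8 * 0.88298^0.8 = 38.7 cm

38.7


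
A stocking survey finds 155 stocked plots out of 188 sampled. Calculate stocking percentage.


Formula: Stocking % = stocked plots / total plots * 100
Stocking = 155 / 188 * 100
Stocking = 0.8245 * 100 = 82.4%

82.4


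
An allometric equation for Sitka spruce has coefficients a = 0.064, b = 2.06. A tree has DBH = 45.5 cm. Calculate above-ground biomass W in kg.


Formula: W = a * DBH^b  (allometric power law)
DBH^b = 45.5^2.06 = 2603.1757
W = 0.064 * 2603.1757 = 166.6 kg

166.6


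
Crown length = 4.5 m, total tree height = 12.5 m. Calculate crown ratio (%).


Formula: Crown Ratio = (Crown Length / Total Height) * 100
CR = (4.5 m / 12.5 m) * 100
CR = 0.36 * 100 = 36.0%

36.0


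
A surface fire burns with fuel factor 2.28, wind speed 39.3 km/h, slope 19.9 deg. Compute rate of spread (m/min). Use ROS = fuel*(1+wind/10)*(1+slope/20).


Formula: ROS = fuel * (1 + wind/10) * (1 + slope/20)
Wind factor = 1 + 39.3/10 = 4.93
Slope factor = 1 + 19.9/20 = 1.995
ROS = 2.28 * 4.93 * 1.995 = 22.42 m/min

22.42


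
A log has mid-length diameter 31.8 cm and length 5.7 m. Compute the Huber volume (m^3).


Huber: V = Am * L,  Am = pi*(Dm/200)^2
Am = pi*(31.8/200)^2 = 0.079423 m^2
V = 0.079423*5.7 = 0.4527 m^3

0.4527


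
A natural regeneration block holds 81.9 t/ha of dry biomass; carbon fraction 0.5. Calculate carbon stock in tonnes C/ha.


Formula: Carbon Stock = Biomass * Carbon Fraction
C = 81.9 t/ha * 0.5
C = 41.0 t C/ha

41.0


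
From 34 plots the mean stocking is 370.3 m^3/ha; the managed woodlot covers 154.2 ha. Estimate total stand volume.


Formula: Total Volume = Mean Volume per ha * Total Area
Total Volume = 370.3 m^3/ha * 154.2 ha
Total Volume = 57100 m^3

57100


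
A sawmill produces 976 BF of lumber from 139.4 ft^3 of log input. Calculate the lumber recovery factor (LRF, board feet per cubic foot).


Formula: LRF = Lumber Output (BF) / Log Input (ft^3)
LRF = 976 BF / 139.4 ft^3
LRF = 7.0 BF/ft^3

7.0


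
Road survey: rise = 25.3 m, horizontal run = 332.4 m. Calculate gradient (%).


Formula: Gradient = rise / run * 100
Gradient = 25.3 / 332.4 * 100 = 7.6%

7.6


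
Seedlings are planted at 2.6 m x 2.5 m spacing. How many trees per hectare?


Formula: TPH = 10000 m^2/ha / (spacing_x * spacing_y)
Area per tree = 2.6 m * 2.5 m = 6.5 m^2
TPH = 10000 / 6.5 = 1538 trees/ha

1538


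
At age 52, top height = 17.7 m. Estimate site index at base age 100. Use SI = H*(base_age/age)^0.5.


Formula: SI = H_dom * (base_age / age)^0.5
Age ratio = 100 / 52 = 1.92308
sqrt(age_ratio) = 1.38675
SI = 17.7 * 1.38675 = 24.5 m

24.5


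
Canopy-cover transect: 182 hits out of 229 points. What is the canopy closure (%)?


Formula: Canopy closure = covered points / total points * 100
Closure = 182 / 229 * 100
Closure = 0.7948 * 100 = 79.5%

79.5


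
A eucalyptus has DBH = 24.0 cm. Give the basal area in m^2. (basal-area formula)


Formula: BA = pi * (DBH/2)^2 / 10000  (cm^2 to m^2)
Radius = DBH/2 = 24.0/2 = 12.0 cm
BA = pi * 12.0^2 / 10000
   = 452.3893 cm^2 / 10000
   = 0.0452 m^2

0.0452


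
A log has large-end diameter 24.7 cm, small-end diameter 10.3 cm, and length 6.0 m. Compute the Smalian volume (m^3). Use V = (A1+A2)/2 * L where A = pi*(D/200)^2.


Smalian: V = (A1 + A2)/2 * L,  A = pi*(D/200)^2
A1 = pi*(24.7/200)^2 = 0.047916 m^2
A2 = pi*(10.3/200)^2 = 0.008332 m^2
V = (0.047916+0.008332)/2*6.0 = 0.1687 m^3

0.1687


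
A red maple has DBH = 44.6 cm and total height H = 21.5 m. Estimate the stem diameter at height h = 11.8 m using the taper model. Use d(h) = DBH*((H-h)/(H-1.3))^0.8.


Taper: d(h) = DBH * ((H - h) / (H - 1.3))^0.8
Numerator = H - h = 21.5 - 11.8 = 9.7 m
Denominator = H - 1.3 = 21.5 - 1.3 = 20.2 m
Ratio = 9.7 / 20.2 = 0.4802
d = 44.6 * 0.4802^0.8 = 24.8 cm

24.8


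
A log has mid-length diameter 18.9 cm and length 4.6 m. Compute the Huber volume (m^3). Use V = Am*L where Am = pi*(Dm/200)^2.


Huber: V = Am * L,  Am = pi*(Dm/200)^2
Am = pi*(18.9/200)^2 = 0.028055 m^2
V = 0.028055*4.6 = 0.1291 m^3

0.1291


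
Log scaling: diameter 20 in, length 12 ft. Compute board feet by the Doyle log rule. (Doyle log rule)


Doyle: BF = (D - 4)^2 * L / 16
Adjusted diameter = 20 - 4 = 16 in
(D-4)^2 = 16^2 = 256
BF = 256 * 12 / 16 = 192 BF

192


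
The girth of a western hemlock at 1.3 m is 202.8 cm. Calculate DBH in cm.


Formula: DBH = C / pi
DBH = 202.8 / pi
pi = 3.14159...
DBH = 64.6 cm

64.6


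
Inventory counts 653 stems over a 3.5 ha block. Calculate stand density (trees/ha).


Formula: Stand Density = N_trees / Area_ha
Density = 653 trees / 3.5 ha
Density = 187 trees/ha

187


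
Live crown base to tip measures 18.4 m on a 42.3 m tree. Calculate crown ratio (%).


Formula: Crown Ratio = (Crown Length / Total Height) * 100
CR = (18.4 m / 42.3 m) * 100
CR = 0.435 * 100 = 43.5%

43.5


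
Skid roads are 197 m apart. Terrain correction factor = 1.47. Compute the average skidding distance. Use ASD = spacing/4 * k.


Formula: ASD = (spacing / 4) * correction
Uncorrected distance = spacing / 4 = 197 / 4 = 49.25 m
ASD = 49.25 * 1.47 = 72 m

72


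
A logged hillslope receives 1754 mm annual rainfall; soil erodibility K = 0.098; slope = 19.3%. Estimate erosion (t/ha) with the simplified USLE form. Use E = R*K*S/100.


Formula: E = R * K * S / 100  (simplified USLE)
R * K = 1754 * 0.098 = 171.892
E = 171.892 * 19.3 / 100 = 33.18 t/ha

33.18


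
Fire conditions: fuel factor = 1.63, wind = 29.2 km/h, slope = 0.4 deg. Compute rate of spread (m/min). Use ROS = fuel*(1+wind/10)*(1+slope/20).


Formula: ROS = fuel * (1 + wind/10) * (1 + slope/20)
Wind factor = 1 + 29.2/10 = 3.92
Slope factor = 1 + 0.4/20 = 1.02
ROS = 1.63 * 3.92 * 1.02 = 6.52 m/min

6.52


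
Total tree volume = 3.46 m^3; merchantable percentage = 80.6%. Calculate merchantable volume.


Formula: MV = V_total * (merchantable_pct / 100)
Merchantable fraction = 80.6% / 100 = 0.806
MV = 3.46 m^3 * 0.806 = 2.789 m^3

2.789


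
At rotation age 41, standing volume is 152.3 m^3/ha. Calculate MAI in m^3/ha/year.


Formula: MAI = Total Volume / Stand Age
MAI = 152.3 m^3/ha / 41 years
MAI = 3.71 m^3/ha/year

3.71


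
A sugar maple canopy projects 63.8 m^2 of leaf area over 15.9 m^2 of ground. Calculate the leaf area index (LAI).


Formula: LAI = total leaf area / ground area  (dimensionless)
LAI = 63.8 m^2 / 15.9 m^2
LAI = 4.01

4.01


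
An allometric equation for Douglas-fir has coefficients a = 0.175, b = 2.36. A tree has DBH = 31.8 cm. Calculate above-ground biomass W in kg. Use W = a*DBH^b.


Formula: W = a * DBH^b  (allometric power law)
DBH^b = 31.8^2.36 = 3513.4033
W = 0.175 * 3513.4033 = 614.8 kg

614.8


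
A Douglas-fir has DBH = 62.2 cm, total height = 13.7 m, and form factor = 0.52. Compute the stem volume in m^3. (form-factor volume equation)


Formula: V = pi * (DBH/200)^2 * H * ff
Radius = DBH/200 = 62.2/200 = 0.311 m
Radius^2 = 0.311^2 = 0.096721 m^2
V = pi * 0.096721 * 13.7 * 0.52
V = 2.165 m^3

2.165


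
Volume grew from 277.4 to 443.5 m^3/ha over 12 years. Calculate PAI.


Formula: PAI = (V_T2 - V_T1) / (T2 - T1)
Volume increment = 443.5 - 277.4 = 166.1 m^3/ha
PAI = 166.1 / 12 = 13.84 m^3/ha/year

13.84


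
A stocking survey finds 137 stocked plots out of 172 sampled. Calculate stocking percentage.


Formula: Stocking % = stocked plots / total plots * 100
Stocking = 137 / 172 * 100
Stocking = 0.7965 * 100 = 79.7%

79.7


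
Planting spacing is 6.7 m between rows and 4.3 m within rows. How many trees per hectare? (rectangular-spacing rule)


Formula: TPH = 10000 m^2/ha / (spacing_x * spacing_y)
Area per tree = 6.7 m * 4.3 m = 28.81 m^2
TPH = 10000 / 28.81 = 347 trees/ha

347


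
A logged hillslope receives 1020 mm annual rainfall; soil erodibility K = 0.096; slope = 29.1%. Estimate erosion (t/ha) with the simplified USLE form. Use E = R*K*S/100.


Formula: E = R * K * S / 100  (simplified USLE)
R * K = 1020 * 0.096 = 97.92
E = 97.92 * 29.1 / 100 = 28.49 t/ha

28.49


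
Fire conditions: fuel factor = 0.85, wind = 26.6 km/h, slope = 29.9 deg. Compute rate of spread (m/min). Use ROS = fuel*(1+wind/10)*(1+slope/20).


Formula: ROS = fuel * (1 + wind/10) * (1 + slope/20)
Wind factor = 1 + 26.6/10 = 3.66
Slope factor = 1 + 29.9/20 = 2.495
ROS = 0.85 * 3.66 * 2.495 = 7.76 m/min

7.76


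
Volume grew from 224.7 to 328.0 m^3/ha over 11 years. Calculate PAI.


Formula: PAI = (V_T2 - V_T1) / (T2 - T1)
Volume increment = 328.0 - 224.7 = 103.3 m^3/ha
PAI = 103.3 / 11 = 9.39 m^3/ha/year

9.39


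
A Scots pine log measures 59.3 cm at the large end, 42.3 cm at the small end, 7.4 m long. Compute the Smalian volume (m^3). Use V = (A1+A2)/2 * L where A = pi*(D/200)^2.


Smalian: V = (A1 + A2)/2 * L,  A = pi*(D/200)^2
A1 = pi*(59.3/200)^2 = 0.276184 m^2
A2 = pi*(42.3/200)^2 = 0.140531 m^2
V = (0.276184+0.140531)/2*7.4 = 1.5418 m^3

1.5418


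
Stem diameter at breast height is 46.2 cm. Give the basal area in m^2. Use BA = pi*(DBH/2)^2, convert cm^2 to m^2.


Formula: BA = pi * (DBH/2)^2 / 10000  (cm^2 to m^2)
Radius = DBH/2 = 46.2/2 = 23.1 cm
BA = pi * 23.1^2 / 10000
   = 1676.3853 cm^2 / 10000
   = 0.1676 m^2

0.1676


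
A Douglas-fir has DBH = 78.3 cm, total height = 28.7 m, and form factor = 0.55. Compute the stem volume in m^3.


Formula: V = pi * (DBH/200)^2 * H * ff
Radius = DBH/200 = 78.3/200 = 0.3915 m
Radius^2 = 0.3915^2 = 0.15327225 m^2
V = pi * 0.15327225 * 28.7 * 0.55
V = 7.601 m^3

7.601


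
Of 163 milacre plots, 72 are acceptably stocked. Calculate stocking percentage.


Formula: Stocking % = stocked plots / total plots * 100
Stocking = 72 / 163 * 100
Stocking = 0.4417 * 100 = 44.2%

44.2


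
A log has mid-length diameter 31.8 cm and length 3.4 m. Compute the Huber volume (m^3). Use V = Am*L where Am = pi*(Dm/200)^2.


Huber: V = Am * L,  Am = pi*(Dm/200)^2
Am = pi*(31.8/200)^2 = 0.079423 m^2
V = 0.079423*3.4 = 0.27 m^3

0.27


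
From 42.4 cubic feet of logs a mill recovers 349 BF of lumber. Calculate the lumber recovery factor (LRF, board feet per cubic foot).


Formula: LRF = Lumber Output (BF) / Log Input (ft^3)
LRF = 349 BF / 42.4 ft^3
LRF = 8.23 BF/ft^3

8.23


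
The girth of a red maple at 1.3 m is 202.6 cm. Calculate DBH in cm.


Formula: DBH = C / pi
DBH = 202.6 / pi
pi = 3.14159...
DBH = 64.5 cm

64.5


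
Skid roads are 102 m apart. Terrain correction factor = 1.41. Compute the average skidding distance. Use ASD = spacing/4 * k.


Formula: ASD = (spacing / 4) * correction
Uncorrected distance = spacing / 4 = 102 / 4 = 25.5 m
ASD = 25.5 * 1.41 = 36 m

36


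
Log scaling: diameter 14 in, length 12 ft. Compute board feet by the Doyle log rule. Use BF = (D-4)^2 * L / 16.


Doyle: BF = (D - 4)^2 * L / 16
Adjusted diameter = 14 - 4 = 10 in
(D-4)^2 = 10^2 = 100
BF = 100 * 12 / 16 = 75 BF

75


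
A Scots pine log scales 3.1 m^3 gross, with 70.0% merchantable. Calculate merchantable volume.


Formula: MV = V_total * (merchantable_pct / 100)
Merchantable fraction = 70.0% / 100 = 0.7
MV = 3.1 m^3 * 0.7 = 2.17 m^3

2.17


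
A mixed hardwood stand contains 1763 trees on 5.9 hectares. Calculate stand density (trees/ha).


Formula: Stand Density = N_trees / Area_ha
Density = 1763 trees / 5.9 ha
Density = 299 trees/ha

299


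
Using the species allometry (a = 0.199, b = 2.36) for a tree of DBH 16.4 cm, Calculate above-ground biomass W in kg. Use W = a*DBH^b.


Formula: W = a * DBH^b  (allometric power law)
DBH^b = 16.4^2.36 = 736.2605
W = 0.199 * 736.2605 = 146.5 kg

146.5


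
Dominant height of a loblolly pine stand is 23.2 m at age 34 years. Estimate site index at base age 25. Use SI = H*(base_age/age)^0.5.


Formula: SI = H_dom * (base_age / age)^0.5
Age ratio = 25 / 34 = 0.73529
sqrt(age_ratio) = 0.85749
SI = 23.2 * 0.85749 = 19.9 m

19.9


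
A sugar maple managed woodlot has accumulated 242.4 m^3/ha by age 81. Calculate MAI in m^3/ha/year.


Formula: MAI = Total Volume / Stand Age
MAI = 242.4 m^3/ha / 81 years
MAI = 2.99 m^3/ha/year

2.99


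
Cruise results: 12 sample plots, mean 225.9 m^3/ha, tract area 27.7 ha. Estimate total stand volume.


Formula: Total Volume = Mean Volume per ha * Total Area
Total Volume = 225.9 m^3/ha * 27.7 ha
Total Volume = 6257 m^3

6257


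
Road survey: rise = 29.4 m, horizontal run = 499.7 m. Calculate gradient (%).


Formula: Gradient = rise / run * 100
Gradient = 29.4 / 499.7 * 100 = 5.9%

5.9


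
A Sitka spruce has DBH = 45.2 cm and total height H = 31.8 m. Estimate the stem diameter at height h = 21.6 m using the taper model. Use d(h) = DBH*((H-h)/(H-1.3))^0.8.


Taper: d(h) = DBH * ((H - h) / (H - 1.3))^0.8
Numerator = H - h = 31.8 - 21.6 = 10.2 m
Denominator = H - 1.3 = 31.8 - 1.3 = 30.5 m
Ratio = 10.2 / 30.5 = 0.33443
d = 45.2 * 0.33443^0.8 = 18.8 cm

18.8


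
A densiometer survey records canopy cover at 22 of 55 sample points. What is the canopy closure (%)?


Formula: Canopy closure = covered points / total points * 100
Closure = 22 / 55 * 100
Closure = 0.4 * 100 = 40.0%

40.0


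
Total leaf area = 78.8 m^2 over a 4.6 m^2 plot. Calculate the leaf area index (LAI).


Formula: LAI = total leaf area / ground area  (dimensionless)
LAI = 78.8 m^2 / 4.6 m^2
LAI = 17.13

17.13


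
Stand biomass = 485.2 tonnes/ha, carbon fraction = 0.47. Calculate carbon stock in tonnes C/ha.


Formula: Carbon Stock = Biomass * Carbon Fraction
C = 485.2 t/ha * 0.47
C = 228.0 t C/ha

228.0


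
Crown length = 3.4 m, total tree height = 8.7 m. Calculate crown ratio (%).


Formula: Crown Ratio = (Crown Length / Total Height) * 100
CR = (3.4 m / 8.7 m) * 100
CR = 0.3908 * 100 = 39.1%

39.1


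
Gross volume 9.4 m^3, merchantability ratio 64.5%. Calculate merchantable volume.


Formula: MV = V_total * (merchantable_pct / 100)
Merchantable fraction = 64.5% / 100 = 0.645
MV = 9.4 m^3 * 0.645 = 6.063 m^3

6.063


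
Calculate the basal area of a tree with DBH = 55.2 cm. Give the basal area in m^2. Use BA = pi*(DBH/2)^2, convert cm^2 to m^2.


Formula: BA = pi * (DBH/2)^2 / 10000  (cm^2 to m^2)
Radius = DBH/2 = 55.2/2 = 27.6 cm
BA = pi * 27.6^2 / 10000
   = 2393.1396 cm^2 / 10000
   = 0.2393 m^2

0.2393


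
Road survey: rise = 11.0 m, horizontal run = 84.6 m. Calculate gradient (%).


Formula: Gradient = rise / run * 100
Gradient = 11.0 / 84.6 * 100 = 13.0%

13.0


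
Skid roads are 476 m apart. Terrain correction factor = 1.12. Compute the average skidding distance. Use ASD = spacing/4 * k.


Formula: ASD = (spacing / 4) * correction
Uncorrected distance = spacing / 4 = 476 / 4 = 119 m
ASD = 119 * 1.12 = 133 m

133


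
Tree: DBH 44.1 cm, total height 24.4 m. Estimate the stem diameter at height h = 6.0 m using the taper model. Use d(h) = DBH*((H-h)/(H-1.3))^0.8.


Taper: d(h) = DBH * ((H - h) / (H - 1.3))^0.8
Numerator = H - h = 24.4 - 6.0 = 18.4 m
Denominator = H - 1.3 = 24.4 - 1.3 = 23.1 m
Ratio = 18.4 / 23.1 = 0.79654
d = 44.1 * 0.79654^0.8 = 36.8 cm

36.8


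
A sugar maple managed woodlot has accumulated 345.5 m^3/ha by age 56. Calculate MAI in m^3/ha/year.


Formula: MAI = Total Volume / Stand Age
MAI = 345.5 m^3/ha / 56 years
MAI = 6.17 m^3/ha/year

6.17


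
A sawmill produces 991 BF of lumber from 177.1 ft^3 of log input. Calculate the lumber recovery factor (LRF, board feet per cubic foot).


Formula: LRF = Lumber Output (BF) / Log Input (ft^3)
LRF = 991 BF / 177.1 ft^3
LRF = 5.6 BF/ft^3

5.6


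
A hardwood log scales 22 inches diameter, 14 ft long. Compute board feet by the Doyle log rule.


Doyle: BF = (D - 4)^2 * L / 16
Adjusted diameter = 22 - 4 = 18 in
(D-4)^2 = 18^2 = 324
BF = 324 * 14 / 16 = 284 BF

284


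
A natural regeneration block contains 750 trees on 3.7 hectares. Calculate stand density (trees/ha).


Formula: Stand Density = N_trees / Area_ha
Density = 750 trees / 3.7 ha
Density = 203 trees/ha

203


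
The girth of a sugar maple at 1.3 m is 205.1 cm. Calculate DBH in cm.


Formula: DBH = C / pi
DBH = 205.1 / pi
pi = 3.14159...
DBH = 65.3 cm

65.3


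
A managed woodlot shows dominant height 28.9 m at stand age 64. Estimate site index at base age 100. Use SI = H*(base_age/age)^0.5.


Formula: SI = H_dom * (base_age / age)^0.5
Age ratio = 100 / 64 = 1.5625
sqrt(age_ratio) = 1.25
SI = 28.9 * 1.25 = 36.1 m

36.1


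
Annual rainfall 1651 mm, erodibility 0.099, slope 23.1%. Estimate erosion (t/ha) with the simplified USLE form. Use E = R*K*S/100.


Formula: E = R * K * S / 100  (simplified USLE)
R * K = 1651 * 0.099 = 163.449
E = 163.449 * 23.1 / 100 = 37.76 t/ha

37.76


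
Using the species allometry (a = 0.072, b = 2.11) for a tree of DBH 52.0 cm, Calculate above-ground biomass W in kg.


Formula: W = a * DBH^b  (allometric power law)
DBH^b = 52.0^2.11 = 4176.0631
W = 0.072 * 4176.0631 = 300.7 kg

300.7


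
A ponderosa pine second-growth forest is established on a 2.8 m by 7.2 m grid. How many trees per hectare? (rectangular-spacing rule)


Formula: TPH = 10000 m^2/ha / (spacing_x * spacing_y)
Area per tree = 2.8 m * 7.2 m = 20.16 m^2
TPH = 10000 / 20.16 = 496 trees/ha

496


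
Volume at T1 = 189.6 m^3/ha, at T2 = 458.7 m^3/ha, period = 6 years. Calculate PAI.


Formula: PAI = (V_T2 - V_T1) / (T2 - T1)
Volume increment = 458.7 - 189.6 = 269.1 m^3/ha
PAI = 269.1 / 6 = 44.85 m^3/ha/year

44.85


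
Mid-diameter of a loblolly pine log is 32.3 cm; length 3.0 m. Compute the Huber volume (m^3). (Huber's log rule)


Huber: V = Am * L,  Am = pi*(Dm/200)^2
Am = pi*(32.3/200)^2 = 0.08194 m^2
V = 0.08194*3.0 = 0.2458 m^3

0.2458


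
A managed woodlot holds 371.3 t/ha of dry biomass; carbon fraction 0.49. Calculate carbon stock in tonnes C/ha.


Formula: Carbon Stock = Biomass * Carbon Fraction
C = 371.3 t/ha * 0.49
C = 181.9 t C/ha

181.9


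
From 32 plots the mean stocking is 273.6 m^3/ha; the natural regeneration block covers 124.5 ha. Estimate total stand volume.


Formula: Total Volume = Mean Volume per ha * Total Area
Total Volume = 273.6 m^3/ha * 124.5 ha
Total Volume = 34063 m^3

34063


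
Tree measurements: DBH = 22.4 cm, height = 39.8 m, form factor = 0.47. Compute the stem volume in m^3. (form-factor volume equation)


Formula: V = pi * (DBH/200)^2 * H * ff
Radius = DBH/200 = 22.4/200 = 0.112 m
Radius^2 = 0.112^2 = 0.012544 m^2
V = pi * 0.012544 * 39.8 * 0.47
V = 0.737 m^3

0.737


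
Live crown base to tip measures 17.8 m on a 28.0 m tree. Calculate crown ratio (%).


Formula: Crown Ratio = (Crown Length / Total Height) * 100
CR = (17.8 m / 28.0 m) * 100
CR = 0.6357 * 100 = 63.6%

63.6


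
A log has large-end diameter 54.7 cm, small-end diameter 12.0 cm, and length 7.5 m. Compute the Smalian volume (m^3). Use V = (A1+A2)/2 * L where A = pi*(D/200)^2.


Smalian: V = (A1 + A2)/2 * L,  A = pi*(D/200)^2
A1 = pi*(54.7/200)^2 = 0.234998 m^2
A2 = pi*(12.0/200)^2 = 0.01131 m^2
V = (0.234998+0.01131)/2*7.5 = 0.9237 m^3

0.9237


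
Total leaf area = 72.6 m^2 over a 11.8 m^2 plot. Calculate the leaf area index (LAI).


Formula: LAI = total leaf area / ground area  (dimensionless)
LAI = 72.6 m^2 / 11.8 m^2
LAI = 6.15

6.15
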